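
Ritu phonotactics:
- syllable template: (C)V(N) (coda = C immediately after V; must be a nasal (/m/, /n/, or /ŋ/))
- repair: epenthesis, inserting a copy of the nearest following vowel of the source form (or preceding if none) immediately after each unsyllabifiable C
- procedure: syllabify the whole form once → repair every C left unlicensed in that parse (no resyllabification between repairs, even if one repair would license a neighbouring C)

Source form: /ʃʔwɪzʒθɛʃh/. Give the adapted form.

ʃɪʔɪwɪzɛʒɛθɛʃɛhɛ

Under (C)V(N), the unsyllabifiable consonants are /ʃ/, /ʔ/, /z/, /ʒ/, /ʃ/, /h/ (only a nasal (/m/, /n/, or /ŋ/) is licensed in coda position; onsets are limited to one consonant).
Inserting the epenthetic vowel yields /ʃ/ → /ʃɪ/, /ʔ/ → /ʔɪ/, /z/ → /zɛ/, /ʒ/ → /ʒɛ/, /ʃ/ → /ʃɛ/, /h/ → /hɛ/.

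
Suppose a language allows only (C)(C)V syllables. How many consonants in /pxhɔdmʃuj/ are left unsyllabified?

Under (C)(C)V, the unsyllabifiable consonants are /p/, /d/, /j/ (no codas are permitted; onsets may contain at most 2 consonants).

3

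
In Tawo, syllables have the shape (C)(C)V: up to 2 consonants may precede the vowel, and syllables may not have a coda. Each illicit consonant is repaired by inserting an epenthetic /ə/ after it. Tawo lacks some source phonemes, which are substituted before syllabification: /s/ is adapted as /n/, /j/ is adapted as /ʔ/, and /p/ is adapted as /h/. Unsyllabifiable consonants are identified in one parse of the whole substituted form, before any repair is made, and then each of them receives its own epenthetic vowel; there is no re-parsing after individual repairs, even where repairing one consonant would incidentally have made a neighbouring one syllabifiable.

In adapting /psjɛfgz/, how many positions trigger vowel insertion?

After substitution the input is /hnʔɛfgz/.
The unsyllabifiable consonants are /h/, /f/, /g/, /z/; each receives one epenthetic vowel.

4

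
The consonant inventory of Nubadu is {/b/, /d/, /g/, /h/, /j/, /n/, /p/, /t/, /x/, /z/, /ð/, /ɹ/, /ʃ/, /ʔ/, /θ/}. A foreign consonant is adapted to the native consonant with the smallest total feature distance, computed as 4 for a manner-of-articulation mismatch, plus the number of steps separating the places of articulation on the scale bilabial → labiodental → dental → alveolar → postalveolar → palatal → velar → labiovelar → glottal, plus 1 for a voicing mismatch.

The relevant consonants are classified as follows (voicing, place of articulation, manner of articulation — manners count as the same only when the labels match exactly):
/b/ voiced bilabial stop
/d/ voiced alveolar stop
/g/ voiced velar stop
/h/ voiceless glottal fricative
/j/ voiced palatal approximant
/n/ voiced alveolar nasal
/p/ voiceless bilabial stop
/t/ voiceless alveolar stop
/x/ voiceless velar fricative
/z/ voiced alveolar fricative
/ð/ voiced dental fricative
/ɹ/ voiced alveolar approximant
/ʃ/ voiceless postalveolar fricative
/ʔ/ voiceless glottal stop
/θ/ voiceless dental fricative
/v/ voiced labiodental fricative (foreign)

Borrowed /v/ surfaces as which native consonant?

/ð/ is closest: same manner (fricative), place distance 1 (labiodental→dental), same voicing; total 1. Next closest is /z/ at distance 2.

ð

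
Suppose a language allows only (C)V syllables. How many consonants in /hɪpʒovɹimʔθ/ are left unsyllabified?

Under (C)V, the unsyllabifiable consonants are /p/, /v/, /m/, /ʔ/, /θ/ (no codas are permitted; onsets are limited to one consonant).

5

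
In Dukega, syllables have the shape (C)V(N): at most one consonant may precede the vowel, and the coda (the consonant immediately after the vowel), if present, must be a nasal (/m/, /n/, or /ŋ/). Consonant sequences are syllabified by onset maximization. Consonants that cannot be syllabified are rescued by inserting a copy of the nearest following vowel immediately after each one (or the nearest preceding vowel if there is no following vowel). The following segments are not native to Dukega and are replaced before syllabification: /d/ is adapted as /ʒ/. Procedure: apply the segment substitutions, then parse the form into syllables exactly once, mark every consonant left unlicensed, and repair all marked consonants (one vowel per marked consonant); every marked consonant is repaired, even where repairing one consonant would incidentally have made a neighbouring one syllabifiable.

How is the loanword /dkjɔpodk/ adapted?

ʒɔkɔjɔpoʒoko

Substitution: /d/ → /ʒ/, giving /ʒkjɔpoʒk/.
Under (C)V(N), the unsyllabifiable consonants are /ʒ/, /k/, /ʒ/, /k/ (only a nasal (/m/, /n/, or /ŋ/) is licensed in coda position; onsets are limited to one consonant).
Each unlicensed consonant becomes the onset of a new syllable: /ʒ/ → /ʒɔ/, /k/ → /kɔ/, /ʒ/ → /ʒo/, /k/ → /ko/.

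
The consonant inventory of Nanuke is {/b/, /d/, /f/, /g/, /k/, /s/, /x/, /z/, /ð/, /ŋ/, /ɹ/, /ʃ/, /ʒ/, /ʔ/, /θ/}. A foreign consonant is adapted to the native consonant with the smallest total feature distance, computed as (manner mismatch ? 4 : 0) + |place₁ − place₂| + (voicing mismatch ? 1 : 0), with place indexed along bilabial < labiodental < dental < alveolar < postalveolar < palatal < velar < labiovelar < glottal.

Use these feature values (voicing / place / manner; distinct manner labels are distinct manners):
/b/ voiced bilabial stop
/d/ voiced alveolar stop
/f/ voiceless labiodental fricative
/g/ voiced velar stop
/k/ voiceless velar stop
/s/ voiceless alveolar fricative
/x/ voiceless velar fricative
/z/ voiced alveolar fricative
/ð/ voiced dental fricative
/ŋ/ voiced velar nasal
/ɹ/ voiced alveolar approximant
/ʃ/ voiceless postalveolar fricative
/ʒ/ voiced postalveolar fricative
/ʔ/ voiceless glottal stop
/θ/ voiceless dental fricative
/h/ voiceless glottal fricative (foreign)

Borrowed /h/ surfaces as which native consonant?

x

/x/ is closest: same manner (fricative), place distance 2 (glottal→velar), same voicing; total 2. Next closest is /ʃ/ at distance 4.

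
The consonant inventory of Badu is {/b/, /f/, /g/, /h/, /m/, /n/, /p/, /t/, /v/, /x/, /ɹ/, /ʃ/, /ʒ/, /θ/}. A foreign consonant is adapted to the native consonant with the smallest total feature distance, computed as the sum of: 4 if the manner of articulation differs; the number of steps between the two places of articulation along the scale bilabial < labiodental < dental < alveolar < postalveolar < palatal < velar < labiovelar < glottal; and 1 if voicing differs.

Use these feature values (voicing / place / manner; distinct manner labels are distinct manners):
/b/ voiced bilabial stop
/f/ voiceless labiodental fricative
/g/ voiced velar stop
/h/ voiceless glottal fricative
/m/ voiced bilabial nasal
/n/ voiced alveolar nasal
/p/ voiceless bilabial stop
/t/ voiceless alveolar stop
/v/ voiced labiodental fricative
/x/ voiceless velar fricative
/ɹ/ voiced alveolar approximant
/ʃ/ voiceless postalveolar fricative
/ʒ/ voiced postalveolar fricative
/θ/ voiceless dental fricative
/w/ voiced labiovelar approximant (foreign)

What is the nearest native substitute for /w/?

ɹ

/ɹ/ is closest: same manner (approximant), place distance 4 (labiovelar→alveolar), same voicing; total 4. Next closest is /g/ at distance 5.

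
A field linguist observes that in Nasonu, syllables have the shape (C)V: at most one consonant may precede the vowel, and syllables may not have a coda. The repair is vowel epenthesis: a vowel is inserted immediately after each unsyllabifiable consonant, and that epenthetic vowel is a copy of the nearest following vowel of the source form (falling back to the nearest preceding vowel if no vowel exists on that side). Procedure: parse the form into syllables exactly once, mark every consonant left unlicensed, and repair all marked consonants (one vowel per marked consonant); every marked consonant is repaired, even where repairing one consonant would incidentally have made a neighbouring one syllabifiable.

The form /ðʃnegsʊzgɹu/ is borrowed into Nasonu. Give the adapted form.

ðeʃenegʊsʊzuguɹu

Under (C)V, the unsyllabifiable consonants are /ð/, /ʃ/, /g/, /z/, /g/ (no codas are permitted; onsets are limited to one consonant).
Each unlicensed consonant becomes the onset of a new syllable: /ð/ → /ðe/, /ʃ/ → /ʃe/, /g/ → /gʊ/, /z/ → /zu/, /g/ → /gu/.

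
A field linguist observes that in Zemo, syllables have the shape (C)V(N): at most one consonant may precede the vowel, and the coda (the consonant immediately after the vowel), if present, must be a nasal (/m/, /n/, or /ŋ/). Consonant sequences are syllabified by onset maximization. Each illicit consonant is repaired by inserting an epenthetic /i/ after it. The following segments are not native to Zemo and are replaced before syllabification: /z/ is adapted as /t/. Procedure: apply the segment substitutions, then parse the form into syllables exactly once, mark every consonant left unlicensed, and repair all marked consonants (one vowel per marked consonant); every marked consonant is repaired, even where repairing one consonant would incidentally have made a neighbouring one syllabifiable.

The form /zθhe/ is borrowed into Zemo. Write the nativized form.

tiθihe

Substitution: /z/ → /t/, giving /tθhe/.
Under (C)V(N), the unsyllabifiable consonants are /t/, /θ/ (only a nasal (/m/, /n/, or /ŋ/) is licensed in coda position; onsets are limited to one consonant).
Inserting the epenthetic vowel yields /t/ → /ti/, /θ/ → /θi/.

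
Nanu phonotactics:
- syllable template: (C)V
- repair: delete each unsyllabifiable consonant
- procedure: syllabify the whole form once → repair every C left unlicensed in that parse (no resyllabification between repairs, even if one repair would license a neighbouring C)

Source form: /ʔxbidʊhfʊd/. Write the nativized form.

bidʊfʊ

The consonants /ʔ/, /x/, /h/, /d/ cannot be parsed into a legal (C)V syllable (no codas are permitted; onsets are limited to one consonant).
Each unlicensed consonant is deleted: /ʔ/, /x/, /h/, /d/.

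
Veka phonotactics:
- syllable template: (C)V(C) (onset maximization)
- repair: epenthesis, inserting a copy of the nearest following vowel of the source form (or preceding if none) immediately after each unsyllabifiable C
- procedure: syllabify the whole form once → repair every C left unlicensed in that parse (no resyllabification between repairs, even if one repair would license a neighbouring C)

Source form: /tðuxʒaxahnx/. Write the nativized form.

tuðuxʒaxahnaxa

Syllabifying with onset maximization leaves /t/, /n/, /x/ stranded (at most one coda consonant is licensed; onsets are limited to one consonant).
Each unlicensed consonant becomes the onset of a new syllable: /t/ → /tu/, /n/ → /na/, /x/ → /xa/.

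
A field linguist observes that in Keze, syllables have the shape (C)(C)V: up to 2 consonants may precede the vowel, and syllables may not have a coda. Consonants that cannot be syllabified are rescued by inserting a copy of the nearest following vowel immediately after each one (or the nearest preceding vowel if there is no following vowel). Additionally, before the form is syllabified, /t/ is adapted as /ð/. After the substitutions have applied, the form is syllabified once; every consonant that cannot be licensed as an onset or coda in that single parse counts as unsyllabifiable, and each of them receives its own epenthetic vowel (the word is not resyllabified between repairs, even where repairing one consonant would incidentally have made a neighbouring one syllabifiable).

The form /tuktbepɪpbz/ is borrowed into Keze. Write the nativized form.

Substitution: /t/ → /ð/, giving /ðukðbepɪpbz/.
The consonants /k/, /p/, /b/, /z/ cannot be parsed into a legal (C)(C)V syllable (no codas are permitted; onsets may contain at most 2 consonants).
Epenthesis after each stranded consonant: /k/ → /ke/, /p/ → /pɪ/, /b/ → /bɪ/, /z/ → /zɪ/.

ðukeðbepɪpɪbɪzɪ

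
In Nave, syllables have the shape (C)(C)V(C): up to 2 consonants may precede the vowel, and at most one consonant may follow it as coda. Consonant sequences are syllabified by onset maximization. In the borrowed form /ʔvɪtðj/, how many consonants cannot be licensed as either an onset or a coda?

Syllabifying with onset maximization leaves /ð/, /j/ stranded (at most one coda consonant is licensed; onsets may contain at most 2 consonants).

2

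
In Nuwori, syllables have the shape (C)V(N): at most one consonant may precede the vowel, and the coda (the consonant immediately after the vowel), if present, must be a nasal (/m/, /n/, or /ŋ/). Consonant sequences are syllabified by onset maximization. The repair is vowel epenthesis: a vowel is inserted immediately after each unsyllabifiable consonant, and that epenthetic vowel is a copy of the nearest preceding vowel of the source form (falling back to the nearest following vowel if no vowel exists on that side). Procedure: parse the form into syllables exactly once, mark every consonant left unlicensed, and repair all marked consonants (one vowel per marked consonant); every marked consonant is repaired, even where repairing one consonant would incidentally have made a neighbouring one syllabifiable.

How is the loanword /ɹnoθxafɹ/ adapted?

The consonants /ɹ/, /θ/, /f/, /ɹ/ cannot be parsed into a legal (C)V(N) syllable (only a nasal (/m/, /n/, or /ŋ/) is licensed in coda position; onsets are limited to one consonant).
Inserting the epenthetic vowel yields /ɹ/ → /ɹo/, /θ/ → /θo/, /f/ → /fa/, /ɹ/ → /ɹa/.

ɹonoθoxafaɹa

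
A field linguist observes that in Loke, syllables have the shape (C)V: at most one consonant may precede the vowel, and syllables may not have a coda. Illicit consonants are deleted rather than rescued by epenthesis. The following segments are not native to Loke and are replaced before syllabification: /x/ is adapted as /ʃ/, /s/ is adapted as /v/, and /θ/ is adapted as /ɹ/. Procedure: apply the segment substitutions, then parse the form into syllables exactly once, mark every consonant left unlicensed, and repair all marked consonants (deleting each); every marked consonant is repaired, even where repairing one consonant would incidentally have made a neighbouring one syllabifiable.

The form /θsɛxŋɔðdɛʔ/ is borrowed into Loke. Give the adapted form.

vɛŋɔdɛ

Substitution: /θ/ → /ɹ/, /s/ → /v/, /x/ → /ʃ/, giving /ɹvɛʃŋɔðdɛʔ/.
The consonants /ɹ/, /ʃ/, /ð/, /ʔ/ cannot be parsed into a legal (C)V syllable (no codas are permitted; onsets are limited to one consonant).
Each unlicensed consonant is deleted: /ɹ/, /ʃ/, /ð/, /ʔ/.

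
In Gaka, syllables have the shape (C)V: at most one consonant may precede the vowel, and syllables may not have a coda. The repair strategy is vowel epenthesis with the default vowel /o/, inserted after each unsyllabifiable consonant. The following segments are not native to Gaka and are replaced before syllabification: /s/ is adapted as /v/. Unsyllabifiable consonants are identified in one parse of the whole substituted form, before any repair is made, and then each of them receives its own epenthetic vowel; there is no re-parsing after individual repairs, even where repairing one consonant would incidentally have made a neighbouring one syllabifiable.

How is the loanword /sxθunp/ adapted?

voxoθunopo

Substitution: /s/ → /v/, giving /vxθunp/.
Under (C)V, the unsyllabifiable consonants are /v/, /x/, /n/, /p/ (no codas are permitted; onsets are limited to one consonant).
Inserting the epenthetic vowel yields /v/ → /vo/, /x/ → /xo/, /n/ → /no/, /p/ → /po/.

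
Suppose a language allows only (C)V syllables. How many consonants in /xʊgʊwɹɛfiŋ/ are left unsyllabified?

Under (C)V, the unsyllabifiable consonants are /w/, /ŋ/ (no codas are permitted; onsets are limited to one consonant).

2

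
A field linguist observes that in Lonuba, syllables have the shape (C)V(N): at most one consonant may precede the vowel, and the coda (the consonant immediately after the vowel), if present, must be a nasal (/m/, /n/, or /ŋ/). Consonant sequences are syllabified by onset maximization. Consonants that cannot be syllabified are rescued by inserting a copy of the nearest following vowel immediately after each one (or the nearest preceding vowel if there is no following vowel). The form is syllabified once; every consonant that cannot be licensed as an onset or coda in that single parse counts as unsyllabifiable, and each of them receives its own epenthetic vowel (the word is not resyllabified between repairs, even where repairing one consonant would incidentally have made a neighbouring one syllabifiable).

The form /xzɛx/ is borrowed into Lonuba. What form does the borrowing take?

xɛzɛxɛ

Under (C)V(N), the unsyllabifiable consonants are /x/, /x/ (only a nasal (/m/, /n/, or /ŋ/) is licensed in coda position; onsets are limited to one consonant).
Inserting the epenthetic vowel yields /x/ → /xɛ/, /x/ → /xɛ/.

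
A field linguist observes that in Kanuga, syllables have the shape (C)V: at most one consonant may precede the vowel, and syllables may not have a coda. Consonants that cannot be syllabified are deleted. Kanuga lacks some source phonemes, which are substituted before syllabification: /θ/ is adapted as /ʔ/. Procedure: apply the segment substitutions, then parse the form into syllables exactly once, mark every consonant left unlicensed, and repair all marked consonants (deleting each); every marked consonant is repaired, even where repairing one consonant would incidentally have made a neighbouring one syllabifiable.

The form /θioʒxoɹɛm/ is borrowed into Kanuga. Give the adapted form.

Substitution: /θ/ → /ʔ/, giving /ʔioʒxoɹɛm/.
The consonants /ʒ/, /m/ cannot be parsed into a legal (C)V syllable (no codas are permitted; onsets are limited to one consonant).
Deletion applies to /ʒ/, /m/.

ʔioxoɹɛ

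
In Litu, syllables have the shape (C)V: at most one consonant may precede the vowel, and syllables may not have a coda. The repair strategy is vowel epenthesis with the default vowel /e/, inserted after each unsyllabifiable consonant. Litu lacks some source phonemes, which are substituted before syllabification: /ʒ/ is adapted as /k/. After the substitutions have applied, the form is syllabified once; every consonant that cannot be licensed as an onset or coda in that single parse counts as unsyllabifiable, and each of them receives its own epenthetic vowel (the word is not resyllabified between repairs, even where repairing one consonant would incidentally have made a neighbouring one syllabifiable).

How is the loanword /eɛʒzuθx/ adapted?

Substitution: /ʒ/ → /k/, giving /eɛkzuθx/.
The consonants /k/, /θ/, /x/ cannot be parsed into a legal (C)V syllable (no codas are permitted; onsets are limited to one consonant).
Each unlicensed consonant becomes the onset of a new syllable: /k/ → /ke/, /θ/ → /θe/, /x/ → /xe/.

eɛkezuθexe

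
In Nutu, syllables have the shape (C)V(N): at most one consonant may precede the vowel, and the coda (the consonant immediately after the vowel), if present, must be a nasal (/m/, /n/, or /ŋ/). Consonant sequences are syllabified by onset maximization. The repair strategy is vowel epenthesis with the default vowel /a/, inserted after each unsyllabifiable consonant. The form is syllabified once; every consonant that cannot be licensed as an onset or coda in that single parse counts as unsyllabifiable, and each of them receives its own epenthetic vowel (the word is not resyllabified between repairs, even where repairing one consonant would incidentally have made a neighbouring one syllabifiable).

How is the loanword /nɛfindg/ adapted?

nɛfindaga

Under (C)V(N), the unsyllabifiable consonants are /d/, /g/ (only a nasal (/m/, /n/, or /ŋ/) is licensed in coda position; onsets are limited to one consonant).
Inserting the epenthetic vowel yields /d/ → /da/, /g/ → /ga/.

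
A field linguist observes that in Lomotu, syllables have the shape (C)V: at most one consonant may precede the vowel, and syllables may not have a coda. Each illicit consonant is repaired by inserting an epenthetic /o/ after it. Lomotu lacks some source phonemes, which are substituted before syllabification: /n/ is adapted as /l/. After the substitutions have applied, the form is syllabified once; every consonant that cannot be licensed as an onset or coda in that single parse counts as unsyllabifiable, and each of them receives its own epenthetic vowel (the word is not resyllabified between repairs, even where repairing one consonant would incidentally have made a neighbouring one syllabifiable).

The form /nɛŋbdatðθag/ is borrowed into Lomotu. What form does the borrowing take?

lɛŋobodatoðoθago

Substitution: /n/ → /l/, giving /lɛŋbdatðθag/.
Under (C)V, the unsyllabifiable consonants are /ŋ/, /b/, /t/, /ð/, /g/ (no codas are permitted; onsets are limited to one consonant).
Each unlicensed consonant becomes the onset of a new syllable: /ŋ/ → /ŋo/, /b/ → /bo/, /t/ → /to/, /ð/ → /ðo/, /g/ → /go/.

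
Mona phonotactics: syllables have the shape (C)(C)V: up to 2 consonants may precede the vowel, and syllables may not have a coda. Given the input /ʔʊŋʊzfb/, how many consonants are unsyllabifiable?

3

Under (C)(C)V, the unsyllabifiable consonants are /z/, /f/, /b/ (no codas are permitted; onsets may contain at most 2 consonants).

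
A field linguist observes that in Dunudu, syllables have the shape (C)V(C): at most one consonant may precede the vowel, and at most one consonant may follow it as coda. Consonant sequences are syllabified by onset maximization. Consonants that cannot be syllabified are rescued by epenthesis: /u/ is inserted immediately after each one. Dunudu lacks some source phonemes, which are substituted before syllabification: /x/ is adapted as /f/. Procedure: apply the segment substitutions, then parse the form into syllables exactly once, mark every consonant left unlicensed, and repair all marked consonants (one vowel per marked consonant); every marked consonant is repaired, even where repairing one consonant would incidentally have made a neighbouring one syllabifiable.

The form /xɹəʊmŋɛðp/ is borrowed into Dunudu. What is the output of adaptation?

Substitution: /x/ → /f/, giving /fɹəʊmŋɛðp/.
Syllabifying with onset maximization leaves /f/, /p/ stranded (at most one coda consonant is licensed; onsets are limited to one consonant).
Inserting the epenthetic vowel yields /f/ → /fu/, /p/ → /pu/.

fuɹəʊmŋɛðpu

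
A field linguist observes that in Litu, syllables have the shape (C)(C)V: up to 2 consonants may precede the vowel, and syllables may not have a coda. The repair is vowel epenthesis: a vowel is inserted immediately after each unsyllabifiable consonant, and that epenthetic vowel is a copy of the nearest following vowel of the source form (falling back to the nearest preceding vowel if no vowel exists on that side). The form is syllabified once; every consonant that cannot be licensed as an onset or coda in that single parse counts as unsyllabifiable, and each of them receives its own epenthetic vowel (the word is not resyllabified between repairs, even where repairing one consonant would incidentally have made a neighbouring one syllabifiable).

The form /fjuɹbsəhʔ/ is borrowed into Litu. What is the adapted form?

fjuɹəbsəhəʔə

Syllabifying with onset maximization leaves /ɹ/, /h/, /ʔ/ stranded (no codas are permitted; onsets may contain at most 2 consonants).
Inserting the epenthetic vowel yields /ɹ/ → /ɹə/, /h/ → /hə/, /ʔ/ → /ʔə/.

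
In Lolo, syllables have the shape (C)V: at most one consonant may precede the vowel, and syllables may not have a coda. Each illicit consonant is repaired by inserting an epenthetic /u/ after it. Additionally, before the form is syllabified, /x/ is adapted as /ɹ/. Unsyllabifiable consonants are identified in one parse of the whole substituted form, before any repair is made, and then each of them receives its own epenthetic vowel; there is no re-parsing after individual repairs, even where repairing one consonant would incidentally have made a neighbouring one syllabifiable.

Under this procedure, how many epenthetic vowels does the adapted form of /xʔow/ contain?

After substitution the input is /ɹʔow/.
The unsyllabifiable consonants are /ɹ/, /w/; each receives one epenthetic vowel.

2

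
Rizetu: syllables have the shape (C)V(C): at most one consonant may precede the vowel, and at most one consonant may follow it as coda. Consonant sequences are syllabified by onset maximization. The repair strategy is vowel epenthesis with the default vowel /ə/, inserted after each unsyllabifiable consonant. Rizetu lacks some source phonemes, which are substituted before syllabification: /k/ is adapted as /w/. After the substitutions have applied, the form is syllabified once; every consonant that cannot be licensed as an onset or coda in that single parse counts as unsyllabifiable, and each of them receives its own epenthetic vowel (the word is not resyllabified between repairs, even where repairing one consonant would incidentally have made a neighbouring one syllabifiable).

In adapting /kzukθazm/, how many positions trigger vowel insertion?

After substitution the input is /wzuwθazm/.
The unsyllabifiable consonants are /w/, /m/; each receives one epenthetic vowel.

2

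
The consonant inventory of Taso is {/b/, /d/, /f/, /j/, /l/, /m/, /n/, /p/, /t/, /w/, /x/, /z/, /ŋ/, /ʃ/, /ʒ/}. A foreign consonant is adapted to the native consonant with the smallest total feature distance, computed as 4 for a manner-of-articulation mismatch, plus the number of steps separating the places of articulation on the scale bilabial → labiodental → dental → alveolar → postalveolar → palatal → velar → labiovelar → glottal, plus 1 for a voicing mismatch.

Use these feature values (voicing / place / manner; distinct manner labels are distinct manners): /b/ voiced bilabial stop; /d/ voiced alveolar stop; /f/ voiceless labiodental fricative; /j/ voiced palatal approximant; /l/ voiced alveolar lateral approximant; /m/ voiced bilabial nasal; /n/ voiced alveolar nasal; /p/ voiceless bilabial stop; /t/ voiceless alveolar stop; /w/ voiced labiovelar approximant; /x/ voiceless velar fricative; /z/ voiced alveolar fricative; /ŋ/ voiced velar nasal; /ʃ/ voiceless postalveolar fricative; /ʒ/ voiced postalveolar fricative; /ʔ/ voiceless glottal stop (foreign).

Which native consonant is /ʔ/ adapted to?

/t/ is closest: same manner (stop), place distance 5 (glottal→alveolar), same voicing; total 5. Next closest is /d/ at distance 6.

t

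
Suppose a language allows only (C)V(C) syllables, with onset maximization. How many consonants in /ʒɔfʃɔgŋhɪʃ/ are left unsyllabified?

The consonants /ŋ/ cannot be parsed into a legal (C)V(C) syllable (at most one coda consonant is licensed; onsets are limited to one consonant).

1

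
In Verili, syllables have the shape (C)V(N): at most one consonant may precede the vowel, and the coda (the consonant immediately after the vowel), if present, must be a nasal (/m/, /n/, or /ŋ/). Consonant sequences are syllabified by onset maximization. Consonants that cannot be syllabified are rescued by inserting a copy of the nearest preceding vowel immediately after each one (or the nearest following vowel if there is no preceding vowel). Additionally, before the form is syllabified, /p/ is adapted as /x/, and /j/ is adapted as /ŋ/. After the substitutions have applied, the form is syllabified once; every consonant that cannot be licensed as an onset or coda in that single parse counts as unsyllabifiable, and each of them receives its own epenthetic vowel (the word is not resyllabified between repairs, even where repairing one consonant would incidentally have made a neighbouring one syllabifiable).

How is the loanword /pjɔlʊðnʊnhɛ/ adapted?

Substitution: /p/ → /x/, /j/ → /ŋ/, giving /xŋɔlʊðnʊnhɛ/.
Under (C)V(N), the unsyllabifiable consonants are /x/, /ð/ (only a nasal (/m/, /n/, or /ŋ/) is licensed in coda position; onsets are limited to one consonant).
Each unlicensed consonant becomes the onset of a new syllable: /x/ → /xɔ/, /ð/ → /ðʊ/.

xɔŋɔlʊðʊnʊnhɛ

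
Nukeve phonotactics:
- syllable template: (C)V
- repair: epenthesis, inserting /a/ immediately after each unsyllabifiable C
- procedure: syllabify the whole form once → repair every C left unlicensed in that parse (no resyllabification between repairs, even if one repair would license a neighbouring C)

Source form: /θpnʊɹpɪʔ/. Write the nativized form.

Syllabifying with onset maximization leaves /θ/, /p/, /ɹ/, /ʔ/ stranded (no codas are permitted; onsets are limited to one consonant).
Inserting the epenthetic vowel yields /θ/ → /θa/, /p/ → /pa/, /ɹ/ → /ɹa/, /ʔ/ → /ʔa/.

θapanʊɹapɪʔa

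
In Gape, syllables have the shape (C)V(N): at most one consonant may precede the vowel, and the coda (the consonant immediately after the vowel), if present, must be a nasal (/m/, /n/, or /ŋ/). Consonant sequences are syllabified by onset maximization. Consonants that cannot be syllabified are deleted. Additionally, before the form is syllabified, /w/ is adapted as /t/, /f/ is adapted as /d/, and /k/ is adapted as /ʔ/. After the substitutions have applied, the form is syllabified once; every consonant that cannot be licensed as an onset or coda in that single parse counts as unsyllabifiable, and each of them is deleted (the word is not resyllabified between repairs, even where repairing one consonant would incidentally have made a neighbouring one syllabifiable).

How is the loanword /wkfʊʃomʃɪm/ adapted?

Substitution: /w/ → /t/, /k/ → /ʔ/, /f/ → /d/, giving /tʔdʊʃomʃɪm/.
The consonants /t/, /ʔ/ cannot be parsed into a legal (C)V(N) syllable (only a nasal (/m/, /n/, or /ŋ/) is licensed in coda position; onsets are limited to one consonant).
Deleting the stranded consonants removes /t/, /ʔ/.

dʊʃomʃɪm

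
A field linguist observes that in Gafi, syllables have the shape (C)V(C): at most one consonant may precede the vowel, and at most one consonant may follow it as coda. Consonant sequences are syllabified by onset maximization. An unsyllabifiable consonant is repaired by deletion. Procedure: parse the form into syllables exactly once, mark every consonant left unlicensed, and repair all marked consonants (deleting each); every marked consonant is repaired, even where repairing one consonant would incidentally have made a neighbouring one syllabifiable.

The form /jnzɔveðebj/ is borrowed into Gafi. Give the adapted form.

Syllabifying with onset maximization leaves /j/, /n/, /j/ stranded (at most one coda consonant is licensed; onsets are limited to one consonant).
Deletion applies to /j/, /n/, /j/.

zɔveðeb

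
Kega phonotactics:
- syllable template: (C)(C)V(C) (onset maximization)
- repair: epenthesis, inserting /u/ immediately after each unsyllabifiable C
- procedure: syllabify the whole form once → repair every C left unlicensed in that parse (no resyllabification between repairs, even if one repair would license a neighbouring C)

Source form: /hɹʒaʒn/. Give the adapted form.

huɹʒaʒnu

The consonants /h/, /n/ cannot be parsed into a legal (C)(C)V(C) syllable (at most one coda consonant is licensed; onsets may contain at most 2 consonants).
Each unlicensed consonant becomes the onset of a new syllable: /h/ → /hu/, /n/ → /nu/.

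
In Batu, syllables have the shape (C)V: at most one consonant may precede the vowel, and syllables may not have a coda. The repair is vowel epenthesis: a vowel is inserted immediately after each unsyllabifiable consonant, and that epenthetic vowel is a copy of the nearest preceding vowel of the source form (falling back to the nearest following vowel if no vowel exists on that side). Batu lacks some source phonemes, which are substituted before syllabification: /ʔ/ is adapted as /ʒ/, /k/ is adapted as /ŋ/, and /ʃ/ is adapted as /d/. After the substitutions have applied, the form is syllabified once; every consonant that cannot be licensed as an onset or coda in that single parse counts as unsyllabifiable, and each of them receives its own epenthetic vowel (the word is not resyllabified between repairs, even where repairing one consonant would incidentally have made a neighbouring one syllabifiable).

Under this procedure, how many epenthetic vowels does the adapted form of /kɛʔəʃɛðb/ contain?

2

After substitution the input is /ŋɛʒədɛðb/.
The unsyllabifiable consonants are /ð/, /b/; each receives one epenthetic vowel.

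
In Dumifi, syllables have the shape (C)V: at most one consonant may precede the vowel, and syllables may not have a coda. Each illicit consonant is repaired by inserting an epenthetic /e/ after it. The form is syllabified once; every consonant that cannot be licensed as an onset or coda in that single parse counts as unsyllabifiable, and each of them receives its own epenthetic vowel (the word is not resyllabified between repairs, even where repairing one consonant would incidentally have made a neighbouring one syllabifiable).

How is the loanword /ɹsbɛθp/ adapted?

The consonants /ɹ/, /s/, /θ/, /p/ cannot be parsed into a legal (C)V syllable (no codas are permitted; onsets are limited to one consonant).
Inserting the epenthetic vowel yields /ɹ/ → /ɹe/, /s/ → /se/, /θ/ → /θe/, /p/ → /pe/.

ɹesebɛθepe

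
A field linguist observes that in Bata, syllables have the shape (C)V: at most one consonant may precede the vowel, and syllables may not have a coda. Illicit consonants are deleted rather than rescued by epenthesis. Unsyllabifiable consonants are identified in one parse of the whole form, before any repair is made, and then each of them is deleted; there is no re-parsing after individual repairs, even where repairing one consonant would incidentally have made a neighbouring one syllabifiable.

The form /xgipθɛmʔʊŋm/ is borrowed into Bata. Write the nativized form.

giθɛʔʊ

Under (C)V, the unsyllabifiable consonants are /x/, /p/, /m/, /ŋ/, /m/ (no codas are permitted; onsets are limited to one consonant).
Deleting the stranded consonants removes /x/, /p/, /m/, /ŋ/, /m/.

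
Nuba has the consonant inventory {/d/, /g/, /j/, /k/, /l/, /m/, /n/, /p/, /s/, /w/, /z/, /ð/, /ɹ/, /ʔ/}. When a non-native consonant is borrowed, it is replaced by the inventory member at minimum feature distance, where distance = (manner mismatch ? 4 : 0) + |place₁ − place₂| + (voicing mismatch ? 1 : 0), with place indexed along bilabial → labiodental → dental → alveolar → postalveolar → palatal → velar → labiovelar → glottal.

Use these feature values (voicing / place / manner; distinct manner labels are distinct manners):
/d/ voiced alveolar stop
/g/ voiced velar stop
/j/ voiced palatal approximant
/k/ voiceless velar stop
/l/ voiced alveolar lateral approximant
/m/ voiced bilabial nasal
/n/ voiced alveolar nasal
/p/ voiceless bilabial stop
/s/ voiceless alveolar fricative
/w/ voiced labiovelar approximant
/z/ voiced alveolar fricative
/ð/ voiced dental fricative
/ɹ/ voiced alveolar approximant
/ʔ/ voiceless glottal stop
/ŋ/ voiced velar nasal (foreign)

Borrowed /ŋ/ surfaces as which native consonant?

n

/n/ is closest: same manner (nasal), place distance 3 (velar→alveolar), same voicing; total 3. Next closest is /g/ at distance 4.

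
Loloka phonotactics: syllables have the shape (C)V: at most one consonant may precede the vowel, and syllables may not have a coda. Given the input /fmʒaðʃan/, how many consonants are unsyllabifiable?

4

Under (C)V, the unsyllabifiable consonants are /f/, /m/, /ð/, /n/ (no codas are permitted; onsets are limited to one consonant).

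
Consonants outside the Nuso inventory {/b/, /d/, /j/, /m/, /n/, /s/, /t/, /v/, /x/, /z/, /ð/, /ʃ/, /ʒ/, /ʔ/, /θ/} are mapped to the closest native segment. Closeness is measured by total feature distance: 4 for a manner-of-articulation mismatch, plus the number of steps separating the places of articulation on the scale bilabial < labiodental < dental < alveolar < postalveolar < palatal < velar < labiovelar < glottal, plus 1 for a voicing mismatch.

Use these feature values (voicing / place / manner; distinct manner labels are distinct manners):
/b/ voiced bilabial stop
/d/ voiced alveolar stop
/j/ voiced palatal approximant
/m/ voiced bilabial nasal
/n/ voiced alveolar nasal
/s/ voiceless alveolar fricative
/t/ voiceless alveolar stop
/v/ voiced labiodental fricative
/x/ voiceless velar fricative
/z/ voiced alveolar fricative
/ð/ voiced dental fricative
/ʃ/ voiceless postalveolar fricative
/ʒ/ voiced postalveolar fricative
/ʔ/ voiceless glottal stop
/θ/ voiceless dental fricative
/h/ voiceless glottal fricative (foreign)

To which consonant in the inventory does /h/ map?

/x/ is closest: same manner (fricative), place distance 2 (glottal→velar), same voicing; total 2. Next closest is /ʃ/ at distance 4.

x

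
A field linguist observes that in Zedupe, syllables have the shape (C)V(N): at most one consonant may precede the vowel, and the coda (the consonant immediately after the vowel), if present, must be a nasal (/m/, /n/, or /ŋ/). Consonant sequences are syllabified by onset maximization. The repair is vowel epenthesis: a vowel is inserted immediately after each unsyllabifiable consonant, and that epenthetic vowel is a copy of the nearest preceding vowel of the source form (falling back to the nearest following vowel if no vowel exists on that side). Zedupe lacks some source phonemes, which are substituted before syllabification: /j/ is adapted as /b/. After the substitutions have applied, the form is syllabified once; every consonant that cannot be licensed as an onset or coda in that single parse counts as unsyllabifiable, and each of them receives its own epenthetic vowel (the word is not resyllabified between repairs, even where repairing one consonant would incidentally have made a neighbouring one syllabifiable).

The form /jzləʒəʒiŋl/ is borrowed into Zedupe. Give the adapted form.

Substitution: /j/ → /b/, giving /bzləʒəʒiŋl/.
Under (C)V(N), the unsyllabifiable consonants are /b/, /z/, /l/ (only a nasal (/m/, /n/, or /ŋ/) is licensed in coda position; onsets are limited to one consonant).
Epenthesis after each stranded consonant: /b/ → /bə/, /z/ → /zə/, /l/ → /li/.

bəzələʒəʒiŋli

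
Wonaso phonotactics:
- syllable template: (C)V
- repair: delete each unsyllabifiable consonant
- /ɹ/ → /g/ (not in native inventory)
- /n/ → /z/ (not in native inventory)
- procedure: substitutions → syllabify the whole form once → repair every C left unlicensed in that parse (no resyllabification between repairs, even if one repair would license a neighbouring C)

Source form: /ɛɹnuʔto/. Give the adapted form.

ɛzuto

Substitution: /ɹ/ → /g/, /n/ → /z/, giving /ɛgzuʔto/.
Under (C)V, the unsyllabifiable consonants are /g/, /ʔ/ (no codas are permitted; onsets are limited to one consonant).
Each unlicensed consonant is deleted: /g/, /ʔ/.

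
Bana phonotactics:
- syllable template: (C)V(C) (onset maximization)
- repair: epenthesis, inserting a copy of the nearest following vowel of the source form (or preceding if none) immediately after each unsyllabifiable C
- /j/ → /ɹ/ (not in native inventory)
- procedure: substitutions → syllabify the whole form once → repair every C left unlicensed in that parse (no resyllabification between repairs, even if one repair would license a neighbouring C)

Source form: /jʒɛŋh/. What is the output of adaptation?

ɹɛʒɛŋhɛ

Substitution: /j/ → /ɹ/, giving /ɹʒɛŋh/.
Syllabifying with onset maximization leaves /ɹ/, /h/ stranded (at most one coda consonant is licensed; onsets are limited to one consonant).
Each unlicensed consonant becomes the onset of a new syllable: /ɹ/ → /ɹɛ/, /h/ → /hɛ/.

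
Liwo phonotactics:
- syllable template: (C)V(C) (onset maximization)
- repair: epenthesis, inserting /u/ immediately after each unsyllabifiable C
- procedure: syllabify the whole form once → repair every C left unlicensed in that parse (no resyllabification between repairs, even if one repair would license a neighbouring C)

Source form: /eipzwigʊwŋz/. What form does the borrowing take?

eipzuwigʊwŋuzu

The consonants /z/, /ŋ/, /z/ cannot be parsed into a legal (C)V(C) syllable (at most one coda consonant is licensed; onsets are limited to one consonant).
Each unlicensed consonant becomes the onset of a new syllable: /z/ → /zu/, /ŋ/ → /ŋu/, /z/ → /zu/.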